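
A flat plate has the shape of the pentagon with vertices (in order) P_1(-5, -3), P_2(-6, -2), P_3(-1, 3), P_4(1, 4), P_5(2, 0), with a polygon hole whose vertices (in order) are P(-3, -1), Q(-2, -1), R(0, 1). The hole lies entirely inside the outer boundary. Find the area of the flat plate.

Outer boundary:
Σ = (-8) + (-20) + (-7) + (-8) + (-6) = -49
Area = |Σ|/2 = 24.5.
Hole:
Apply the shoelace (surveyor's) formula: 2A = Σ (x_i·y_{i+1} − x_{i+1}·y_i), indices taken mod 3.
Σ = (1) + (-2) + (3) = 2
Area = |Σ|/2 = 1.
Net area = 24.5 − 1 = 23.5.

23.5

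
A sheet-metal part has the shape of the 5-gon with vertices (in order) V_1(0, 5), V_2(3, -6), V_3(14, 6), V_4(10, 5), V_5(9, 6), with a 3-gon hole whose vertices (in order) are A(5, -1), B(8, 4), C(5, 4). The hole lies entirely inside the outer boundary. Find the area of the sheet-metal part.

Outer boundary:
Apply the surveyor's formula: 2A = Σ (x_i·y_{i+1} − x_{i+1}·y_i), indices taken mod 5.
V_1→V_2: (0)(-6) − (3)(5) = -15
V_2→V_3: (3)(6) − (14)(-6) = 102
V_3→V_4: (14)(5) − (10)(6) = 10
V_4→V_5: (10)(6) − (9)(5) = 15
V_5→V_1: (9)(5) − (0)(6) = 45
Σ = 157
Area = |Σ|/2 = 78.5.
Hole:
Apply the surveyor's formula: 2A = Σ (x_i·y_{i+1} − x_{i+1}·y_i), indices taken mod 3.
A→B: (5)(4) − (8)(-1) = 28
B→C: (8)(4) − (5)(4) = 12
C→A: (5)(-1) − (5)(4) = -25
Σ = 15
Area = |Σ|/2 = 7.5.
Net area = 78.5 − 7.5 = 71.

71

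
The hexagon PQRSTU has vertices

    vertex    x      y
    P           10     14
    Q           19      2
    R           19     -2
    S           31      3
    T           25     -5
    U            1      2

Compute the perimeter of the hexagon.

82

|PQ| = √((9)² + (-12)²) = √225 = 15
|QR| = √((0)² + (-4)²) = √16 = 4
|RS| = √((12)² + (5)²) = √169 = 13
|ST| = √((-6)² + (-8)²) = √100 = 10
|TU| = √((-24)² + (7)²) = √625 = 25
|UP| = √((9)² + (12)²) = √225 = 15
Perimeter = 15 + 4 + 13 + 10 + 25 + 15 = 82.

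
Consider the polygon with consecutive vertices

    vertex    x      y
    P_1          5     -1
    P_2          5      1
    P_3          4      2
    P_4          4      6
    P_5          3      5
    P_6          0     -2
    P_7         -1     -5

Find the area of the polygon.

Cross-terms: 10, 6, 16, 2, -6, -2, 26  ⇒  Σ = 52
Area = |Σ|/2 = 26.

26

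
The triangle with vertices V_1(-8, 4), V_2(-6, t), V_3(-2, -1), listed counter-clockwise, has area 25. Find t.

Write out the shoelace sum; only the two edges meeting at V_2 involve t:
2·Area = [((-8)·t − (-6)·4) + ((-6)·(-1) − (-2)·t)] + -16
       = -6·t + 14 = 50
⇒ t = -6.

-6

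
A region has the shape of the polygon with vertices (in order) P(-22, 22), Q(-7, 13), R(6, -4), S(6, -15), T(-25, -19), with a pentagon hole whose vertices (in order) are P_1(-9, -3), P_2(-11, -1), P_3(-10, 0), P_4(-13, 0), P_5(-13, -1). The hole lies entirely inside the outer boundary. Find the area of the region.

Outer boundary:
Apply the surveyor's formula: 2A = Σ (x_i·y_{i+1} − x_{i+1}·y_i), indices taken mod 5.
Σ = (-132) + (-50) + (-66) + (-489) + (-968) = -1705
Area = |Σ|/2 = 852.5.
Hole:
Apply the surveyor's formula: 2A = Σ (x_i·y_{i+1} − x_{i+1}·y_i), indices taken mod 5.
Cross-terms: -24, -10, 0, 13, 30  ⇒  Σ = 9
Area = |Σ|/2 = 4.5.
Net area = 852.5 − 4.5 = 848.

848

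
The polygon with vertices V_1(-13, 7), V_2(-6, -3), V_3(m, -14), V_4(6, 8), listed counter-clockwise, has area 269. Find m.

The doubled signed area Σ (x_i y_{i+1} − x_{i+1} y_i) is linear in m.
With m=0 it equals 395; the coefficient of m is 11 (from the two edges through V_3).
So 11·m + 395 = 2·269 = 538 ⇒ m = 13.

13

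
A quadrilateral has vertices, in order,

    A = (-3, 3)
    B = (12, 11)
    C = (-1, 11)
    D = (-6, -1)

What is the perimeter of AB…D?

|AB| = √((15)² + (8)²) = √289 = 17
|BC| = √((-13)² + (0)²) = √169 = 13
|CD| = √((-5)² + (-12)²) = √169 = 13
|DA| = √((3)² + (4)²) = √25 = 5
Perimeter = 17 + 13 + 13 + 5 = 48.

48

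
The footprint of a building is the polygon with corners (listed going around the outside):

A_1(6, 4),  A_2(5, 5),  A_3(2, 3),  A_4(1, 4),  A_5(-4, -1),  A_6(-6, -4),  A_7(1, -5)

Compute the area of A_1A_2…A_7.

56.5

Σ = (10) + (5) + (5) + (15) + (10) + (34) + (34) = 113
Area = |Σ|/2 = 56.5.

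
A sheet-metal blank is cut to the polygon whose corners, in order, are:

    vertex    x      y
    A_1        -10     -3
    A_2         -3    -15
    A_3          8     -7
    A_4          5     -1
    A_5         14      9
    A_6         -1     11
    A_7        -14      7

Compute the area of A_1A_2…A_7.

Apply the shoelace (surveyor's) formula: 2A = Σ (x_i·y_{i+1} − x_{i+1}·y_i), indices taken mod 7.
Σ = (141) + (141) + (27) + (59) + (163) + (147) + (112) = 790
Area = |Σ|/2 = 395.

395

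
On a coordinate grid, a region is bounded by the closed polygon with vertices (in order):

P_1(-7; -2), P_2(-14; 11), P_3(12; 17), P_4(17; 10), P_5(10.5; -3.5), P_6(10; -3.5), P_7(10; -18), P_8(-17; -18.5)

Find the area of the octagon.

Apply Gauss's area formula: 2A = Σ (x_i·y_{i+1} − x_{i+1}·y_i), indices taken mod 8.
Σ = (-105) + (-370) + (-169) + (-164.5) + (-1.75) + (-145) + (-491) + (-95.5) = -1541.75
Area = |Σ|/2 = 770.875.

770.875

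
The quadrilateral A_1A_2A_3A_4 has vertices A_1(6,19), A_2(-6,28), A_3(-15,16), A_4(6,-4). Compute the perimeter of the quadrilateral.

|A_1A_2| = √((-12)² + (9)²) = √225 = 15
|A_2A_3| = √((-9)² + (-12)²) = √225 = 15
|A_3A_4| = √((21)² + (-20)²) = √841 = 29
|A_4A_1| = √((0)² + (23)²) = √529 = 23
Perimeter = 15 + 15 + 29 + 23 = 82.

82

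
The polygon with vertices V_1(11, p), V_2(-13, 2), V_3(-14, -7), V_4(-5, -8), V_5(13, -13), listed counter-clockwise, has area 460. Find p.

15

The doubled signed area Σ (x_i y_{i+1} − x_{i+1} y_i) is linear in p.
With p=0 it equals 530; the coefficient of p is 26 (from the two edges through V_1).
So 26·p + 530 = 2·460 = 920 ⇒ p = 15.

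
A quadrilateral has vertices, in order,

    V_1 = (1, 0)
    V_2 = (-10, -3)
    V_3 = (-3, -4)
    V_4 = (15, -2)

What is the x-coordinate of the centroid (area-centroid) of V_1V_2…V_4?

Apply the surveyor's formula. First the cross-terms c_i = x_i·y_{i+1} − x_{i+1}·y_i:
  -3, 31, 66, 2  ⇒  2A = 96, A = 48.
Then Σ (x_i + x_{i+1})·c_i = 448, so x̄ = 448 / (6·48) = 14/9.

14/9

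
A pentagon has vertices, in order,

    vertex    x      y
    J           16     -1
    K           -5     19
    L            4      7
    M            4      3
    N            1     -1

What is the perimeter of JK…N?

68

|JK| = √((-21)² + (20)²) = √841 = 29
|KL| = √((9)² + (-12)²) = √225 = 15
|LM| = √((0)² + (-4)²) = √16 = 4
|MN| = √((-3)² + (-4)²) = √25 = 5
|NJ| = √((15)² + (0)²) = √225 = 15
Perimeter = 29 + 15 + 4 + 5 + 15 = 68.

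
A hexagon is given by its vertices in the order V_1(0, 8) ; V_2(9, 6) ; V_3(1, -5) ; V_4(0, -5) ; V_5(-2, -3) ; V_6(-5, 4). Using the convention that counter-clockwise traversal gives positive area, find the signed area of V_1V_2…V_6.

Apply the shoelace (surveyor's) formula: 2A = Σ (x_i·y_{i+1} − x_{i+1}·y_i), indices taken mod 6.
Cross-terms: -72, -51, -5, -10, -23, -40  ⇒  Σ = -201
Signed area = Σ/2 = -100.5 (negative ⇒ clockwise traversal).

-100.5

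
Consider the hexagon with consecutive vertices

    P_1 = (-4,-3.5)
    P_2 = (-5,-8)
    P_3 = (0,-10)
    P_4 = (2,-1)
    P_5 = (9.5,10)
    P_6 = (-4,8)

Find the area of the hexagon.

Apply Gauss's area formula: 2A = Σ (x_i·y_{i+1} − x_{i+1}·y_i), indices taken mod 6.
Cross-terms: 14.5, 50, 20, 29.5, 116, 46  ⇒  Σ = 276
Area = |Σ|/2 = 138.

138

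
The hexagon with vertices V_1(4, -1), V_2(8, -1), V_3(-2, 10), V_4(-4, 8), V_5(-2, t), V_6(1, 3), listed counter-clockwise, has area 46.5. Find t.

2

The doubled signed area Σ (x_i y_{i+1} − x_{i+1} y_i) is linear in t.
With t=0 it equals 103; the coefficient of t is -5 (from the two edges through V_5).
So -5·t + 103 = 2·46.5 = 93 ⇒ t = 2.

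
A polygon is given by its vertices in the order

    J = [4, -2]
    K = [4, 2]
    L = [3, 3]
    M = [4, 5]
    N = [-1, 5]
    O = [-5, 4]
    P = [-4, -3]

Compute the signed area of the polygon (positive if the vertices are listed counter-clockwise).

J→K: (4)(2) − (4)(-2) = 16
K→L: (4)(3) − (3)(2) = 6
L→M: (3)(5) − (4)(3) = 3
M→N: (4)(5) − (-1)(5) = 25
N→O: (-1)(4) − (-5)(5) = 21
O→P: (-5)(-3) − (-4)(4) = 31
P→J: (-4)(-2) − (4)(-3) = 20
Σ = 122
Signed area = Σ/2 = 61 (positive ⇒ counter-clockwise traversal).

61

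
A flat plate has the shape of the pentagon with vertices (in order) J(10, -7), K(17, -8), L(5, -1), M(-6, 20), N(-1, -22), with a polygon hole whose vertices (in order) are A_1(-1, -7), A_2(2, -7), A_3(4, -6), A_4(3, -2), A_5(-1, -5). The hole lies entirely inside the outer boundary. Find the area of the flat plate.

Outer boundary:
Apply the surveyor's formula: 2A = Σ (x_i·y_{i+1} − x_{i+1}·y_i), indices taken mod 5.
Σ = (39) + (23) + (94) + (152) + (227) = 535
Area = |Σ|/2 = 267.5.
Hole:
Apply Gauss's area formula: 2A = Σ (x_i·y_{i+1} − x_{i+1}·y_i), indices taken mod 5.
Cross-terms: 21, 16, 10, -17, 2  ⇒  Σ = 32
Area = |Σ|/2 = 16.
Net area = 267.5 − 16 = 251.5.

251.5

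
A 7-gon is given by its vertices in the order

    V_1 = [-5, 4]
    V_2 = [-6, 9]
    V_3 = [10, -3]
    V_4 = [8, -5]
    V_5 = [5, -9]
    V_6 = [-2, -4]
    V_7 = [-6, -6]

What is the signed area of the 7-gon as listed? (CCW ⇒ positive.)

Apply the shoelace formula: 2A = Σ (x_i·y_{i+1} − x_{i+1}·y_i), indices taken mod 7.
Cross-terms: -21, -72, -26, -47, -38, -12, -54  ⇒  Σ = -270
Signed area = Σ/2 = -135 (negative ⇒ clockwise traversal).

-135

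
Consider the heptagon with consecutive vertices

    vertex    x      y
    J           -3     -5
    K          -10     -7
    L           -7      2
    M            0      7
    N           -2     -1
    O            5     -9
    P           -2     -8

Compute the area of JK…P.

91

Apply Gauss's area formula: 2A = Σ (x_i·y_{i+1} − x_{i+1}·y_i), indices taken mod 7.
J→K: (-3)(-7) − (-10)(-5) = -29
K→L: (-10)(2) − (-7)(-7) = -69
L→M: (-7)(7) − (0)(2) = -49
M→N: (0)(-1) − (-2)(7) = 14
N→O: (-2)(-9) − (5)(-1) = 23
O→P: (5)(-8) − (-2)(-9) = -58
P→J: (-2)(-5) − (-3)(-8) = -14
Σ = -182
Area = |Σ|/2 = 91.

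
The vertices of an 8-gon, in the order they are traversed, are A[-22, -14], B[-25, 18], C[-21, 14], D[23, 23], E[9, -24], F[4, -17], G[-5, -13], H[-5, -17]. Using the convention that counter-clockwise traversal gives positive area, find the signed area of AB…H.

-1380

Apply the surveyor's formula: 2A = Σ (x_i·y_{i+1} − x_{i+1}·y_i), indices taken mod 8.
Σ = (-746) + (28) + (-805) + (-759) + (-57) + (-137) + (20) + (-304) = -2760
Signed area = Σ/2 = -1380 (negative ⇒ clockwise traversal).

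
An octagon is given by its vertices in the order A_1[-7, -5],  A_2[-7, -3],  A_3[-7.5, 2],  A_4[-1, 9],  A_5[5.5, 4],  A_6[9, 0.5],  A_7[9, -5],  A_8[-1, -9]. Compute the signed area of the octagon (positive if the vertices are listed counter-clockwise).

-198.125

A_1→A_2: (-7)(-3) − (-7)(-5) = -14
A_2→A_3: (-7)(2) − (-7.5)(-3) = -36.5
A_3→A_4: (-7.5)(9) − (-1)(2) = -65.5
A_4→A_5: (-1)(4) − (5.5)(9) = -53.5
A_5→A_6: (5.5)(0.5) − (9)(4) = -33.25
A_6→A_7: (9)(-5) − (9)(0.5) = -49.5
A_7→A_8: (9)(-9) − (-1)(-5) = -86
A_8→A_1: (-1)(-5) − (-7)(-9) = -58
Σ = -396.25
Signed area = Σ/2 = -198.125 (negative ⇒ clockwise traversal).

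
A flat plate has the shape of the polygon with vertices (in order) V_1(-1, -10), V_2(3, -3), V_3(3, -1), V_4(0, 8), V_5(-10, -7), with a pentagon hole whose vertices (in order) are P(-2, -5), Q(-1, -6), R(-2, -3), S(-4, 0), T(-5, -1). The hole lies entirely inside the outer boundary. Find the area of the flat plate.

111.5

Outer boundary:
Apply Gauss's area formula: 2A = Σ (x_i·y_{i+1} − x_{i+1}·y_i), indices taken mod 5.
V_1→V_2: (-1)(-3) − (3)(-10) = 33
V_2→V_3: (3)(-1) − (3)(-3) = 6
V_3→V_4: (3)(8) − (0)(-1) = 24
V_4→V_5: (0)(-7) − (-10)(8) = 80
V_5→V_1: (-10)(-10) − (-1)(-7) = 93
Σ = 236
Area = |Σ|/2 = 118.
Hole:
Apply the surveyor's formula: 2A = Σ (x_i·y_{i+1} − x_{i+1}·y_i), indices taken mod 5.
Σ = (7) + (-9) + (-12) + (4) + (23) = 13
Area = |Σ|/2 = 6.5.
Net area = 118 − 6.5 = 111.5.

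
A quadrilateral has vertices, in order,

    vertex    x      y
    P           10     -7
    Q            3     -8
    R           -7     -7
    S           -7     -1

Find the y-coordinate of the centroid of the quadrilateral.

Apply the shoelace (surveyor's) formula. First the cross-terms c_i = x_i·y_{i+1} − x_{i+1}·y_i:
  -59, -77, -42, 59  ⇒  2A = -119, A = -59.5.
Then Σ (y_i + y_{i+1})·c_i = 1904, so ȳ = 1904 / (6·(-59.5)) = -16/3.

-16/3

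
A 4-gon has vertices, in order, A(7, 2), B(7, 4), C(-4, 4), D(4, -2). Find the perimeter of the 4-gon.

|AB| = √((0)² + (2)²) = √4 = 2
|BC| = √((-11)² + (0)²) = √121 = 11
|CD| = √((8)² + (-6)²) = √100 = 10
|DA| = √((3)² + (4)²) = √25 = 5
Perimeter = 2 + 11 + 10 + 5 = 28.

28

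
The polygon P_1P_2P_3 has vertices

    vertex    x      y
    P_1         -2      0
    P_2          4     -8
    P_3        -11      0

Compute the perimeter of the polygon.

36

|P_1P_2| = √((6)² + (-8)²) = √100 = 10
|P_2P_3| = √((-15)² + (8)²) = √289 = 17
|P_3P_1| = √((9)² + (0)²) = √81 = 9
Perimeter = 10 + 17 + 9 = 36.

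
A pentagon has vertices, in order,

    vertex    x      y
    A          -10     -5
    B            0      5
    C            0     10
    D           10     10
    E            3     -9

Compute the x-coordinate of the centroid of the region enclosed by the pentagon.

Apply Gauss's area formula. First the cross-terms c_i = x_i·y_{i+1} − x_{i+1}·y_i:
  -50, 0, -100, -120, -105  ⇒  2A = -375, A = -187.5.
Then Σ (x_i + x_{i+1})·c_i = -1325, so x̄ = -1325 / (6·(-187.5)) = 53/45.

53/45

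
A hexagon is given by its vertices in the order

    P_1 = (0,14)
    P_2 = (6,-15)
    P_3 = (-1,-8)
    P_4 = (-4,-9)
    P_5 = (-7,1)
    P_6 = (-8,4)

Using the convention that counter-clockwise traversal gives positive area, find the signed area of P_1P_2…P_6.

Apply the shoelace (surveyor's) formula: 2A = Σ (x_i·y_{i+1} − x_{i+1}·y_i), indices taken mod 6.
Σ = (-84) + (-63) + (-23) + (-67) + (-20) + (-112) = -369
Signed area = Σ/2 = -184.5 (negative ⇒ clockwise traversal).

-184.5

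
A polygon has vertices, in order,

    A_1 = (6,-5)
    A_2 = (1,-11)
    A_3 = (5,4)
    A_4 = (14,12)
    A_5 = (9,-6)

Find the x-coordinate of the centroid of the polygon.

Apply the shoelace (surveyor's) formula. First the cross-terms c_i = x_i·y_{i+1} − x_{i+1}·y_i:
  -61, 59, 4, -192, -9  ⇒  2A = -199, A = -99.5.
Then Σ (x_i + x_{i+1})·c_i = -4548, so x̄ = -4548 / (6·(-99.5)) = 1516/199.

1516/199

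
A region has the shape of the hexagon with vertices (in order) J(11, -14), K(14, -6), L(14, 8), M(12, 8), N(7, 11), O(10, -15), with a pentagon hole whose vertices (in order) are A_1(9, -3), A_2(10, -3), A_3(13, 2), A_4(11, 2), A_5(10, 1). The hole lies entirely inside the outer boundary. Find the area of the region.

Outer boundary:
Apply the surveyor's formula: 2A = Σ (x_i·y_{i+1} − x_{i+1}·y_i), indices taken mod 6.
J→K: (11)(-6) − (14)(-14) = 130
K→L: (14)(8) − (14)(-6) = 196
L→M: (14)(8) − (12)(8) = 16
M→N: (12)(11) − (7)(8) = 76
N→O: (7)(-15) − (10)(11) = -215
O→J: (10)(-14) − (11)(-15) = 25
Σ = 228
Area = |Σ|/2 = 114.
Hole:
Apply the surveyor's formula: 2A = Σ (x_i·y_{i+1} − x_{i+1}·y_i), indices taken mod 5.
A_1→A_2: (9)(-3) − (10)(-3) = 3
A_2→A_3: (10)(2) − (13)(-3) = 59
A_3→A_4: (13)(2) − (11)(2) = 4
A_4→A_5: (11)(1) − (10)(2) = -9
A_5→A_1: (10)(-3) − (9)(1) = -39
Σ = 18
Area = |Σ|/2 = 9.
Net area = 114 − 9 = 105.

105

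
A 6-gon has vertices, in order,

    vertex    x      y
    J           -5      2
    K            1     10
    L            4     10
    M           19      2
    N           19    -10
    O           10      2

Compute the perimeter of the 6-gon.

72

|JK| = √((6)² + (8)²) = √100 = 10
|KL| = √((3)² + (0)²) = √9 = 3
|LM| = √((15)² + (-8)²) = √289 = 17
|MN| = √((0)² + (-12)²) = √144 = 12
|NO| = √((-9)² + (12)²) = √225 = 15
|OJ| = √((-15)² + (0)²) = √225 = 15
Perimeter = 10 + 3 + 17 + 12 + 15 + 15 = 72.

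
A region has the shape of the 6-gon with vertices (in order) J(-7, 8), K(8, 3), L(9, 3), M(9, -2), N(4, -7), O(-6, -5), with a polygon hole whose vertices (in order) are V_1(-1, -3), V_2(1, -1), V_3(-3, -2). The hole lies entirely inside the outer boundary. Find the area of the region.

163.5

Outer boundary:
Cross-terms: -85, -3, -45, -55, -62, -83  ⇒  Σ = -333
Area = |Σ|/2 = 166.5.
Hole:
Apply the shoelace formula: 2A = Σ (x_i·y_{i+1} − x_{i+1}·y_i), indices taken mod 3.
V_1→V_2: (-1)(-1) − (1)(-3) = 4
V_2→V_3: (1)(-2) − (-3)(-1) = -5
V_3→V_1: (-3)(-3) − (-1)(-2) = 7
Σ = 6
Area = |Σ|/2 = 3.
Net area = 166.5 − 3 = 163.5.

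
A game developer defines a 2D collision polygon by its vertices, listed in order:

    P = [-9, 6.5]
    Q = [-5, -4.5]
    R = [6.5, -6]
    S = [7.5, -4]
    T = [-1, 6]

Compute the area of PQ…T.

119.875

Apply the surveyor's formula: 2A = Σ (x_i·y_{i+1} − x_{i+1}·y_i), indices taken mod 5.
Σ = (73) + (59.25) + (19) + (41) + (47.5) = 239.75
Area = |Σ|/2 = 119.875.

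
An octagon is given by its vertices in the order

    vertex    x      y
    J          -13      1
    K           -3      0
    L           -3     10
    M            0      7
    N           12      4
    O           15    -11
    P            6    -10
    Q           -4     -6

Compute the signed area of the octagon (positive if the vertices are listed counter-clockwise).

Apply the shoelace (surveyor's) formula: 2A = Σ (x_i·y_{i+1} − x_{i+1}·y_i), indices taken mod 8.
Cross-terms: 3, -30, -21, -84, -192, -84, -76, -82  ⇒  Σ = -566
Signed area = Σ/2 = -283 (negative ⇒ clockwise traversal).

-283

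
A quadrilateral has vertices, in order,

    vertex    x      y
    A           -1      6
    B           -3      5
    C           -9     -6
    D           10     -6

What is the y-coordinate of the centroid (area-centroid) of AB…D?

Apply the surveyor's formula. First the cross-terms c_i = x_i·y_{i+1} − x_{i+1}·y_i:
  13, 63, 114, 54  ⇒  2A = 244, A = 122.
Then Σ (y_i + y_{i+1})·c_i = -1288, so ȳ = -1288 / (6·122) = -322/183.

-322/183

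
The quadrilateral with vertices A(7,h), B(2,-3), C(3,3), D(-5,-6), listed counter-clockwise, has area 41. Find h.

Write out the shoelace sum; only the two edges meeting at A involve h:
2·Area = [((-5)·h − 7·(-6)) + (7·(-3) − 2·h)] + 12
       = -7·h + 33 = 82
⇒ h = -7.

-7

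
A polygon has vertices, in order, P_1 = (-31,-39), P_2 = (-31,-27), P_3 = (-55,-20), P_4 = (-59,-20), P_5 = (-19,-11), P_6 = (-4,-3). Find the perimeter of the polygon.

144

|P_1P_2| = √((0)² + (12)²) = √144 = 12
|P_2P_3| = √((-24)² + (7)²) = √625 = 25
|P_3P_4| = √((-4)² + (0)²) = √16 = 4
|P_4P_5| = √((40)² + (9)²) = √1681 = 41
|P_5P_6| = √((15)² + (8)²) = √289 = 17
|P_6P_1| = √((-27)² + (-36)²) = √2025 = 45
Perimeter = 12 + 25 + 4 + 41 + 17 + 45 = 144.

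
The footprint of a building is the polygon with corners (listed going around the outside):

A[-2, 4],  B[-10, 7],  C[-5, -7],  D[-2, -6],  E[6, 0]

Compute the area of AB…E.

103.5

Cross-terms: 26, 105, 16, 36, 24  ⇒  Σ = 207
Area = |Σ|/2 = 103.5.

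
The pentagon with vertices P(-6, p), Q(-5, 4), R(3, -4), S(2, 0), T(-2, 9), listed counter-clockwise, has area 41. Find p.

6

Write out the shoelace sum; only the two edges meeting at P involve p:
2·Area = [((-2)·p − (-6)·9) + ((-6)·4 − (-5)·p)] + 34
       = 3·p + 64 = 82
⇒ p = 6.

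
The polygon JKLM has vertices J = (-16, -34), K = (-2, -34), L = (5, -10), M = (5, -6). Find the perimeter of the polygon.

|JK| = √((14)² + (0)²) = √196 = 14
|KL| = √((7)² + (24)²) = √625 = 25
|LM| = √((0)² + (4)²) = √16 = 4
|MJ| = √((-21)² + (-28)²) = √1225 = 35
Perimeter = 14 + 25 + 4 + 35 = 78.

78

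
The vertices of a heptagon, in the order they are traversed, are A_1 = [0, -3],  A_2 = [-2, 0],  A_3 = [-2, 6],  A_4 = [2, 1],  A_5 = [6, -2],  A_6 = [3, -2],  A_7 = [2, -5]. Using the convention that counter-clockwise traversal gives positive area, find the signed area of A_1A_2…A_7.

Apply Gauss's area formula: 2A = Σ (x_i·y_{i+1} − x_{i+1}·y_i), indices taken mod 7.
Cross-terms: -6, -12, -14, -10, -6, -11, -6  ⇒  Σ = -65
Signed area = Σ/2 = -32.5 (negative ⇒ clockwise traversal).

-32.5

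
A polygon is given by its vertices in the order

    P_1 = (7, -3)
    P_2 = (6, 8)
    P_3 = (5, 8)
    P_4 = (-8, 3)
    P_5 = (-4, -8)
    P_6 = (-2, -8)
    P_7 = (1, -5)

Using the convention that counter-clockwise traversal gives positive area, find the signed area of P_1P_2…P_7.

Apply the surveyor's formula: 2A = Σ (x_i·y_{i+1} − x_{i+1}·y_i), indices taken mod 7.
Cross-terms: 74, 8, 79, 76, 16, 18, 32  ⇒  Σ = 303
Signed area = Σ/2 = 151.5 (positive ⇒ counter-clockwise traversal).

151.5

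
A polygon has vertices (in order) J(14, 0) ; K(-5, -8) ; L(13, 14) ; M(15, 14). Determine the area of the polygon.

Cross-terms: -112, 34, -28, -196  ⇒  Σ = -302
Area = |Σ|/2 = 151.

151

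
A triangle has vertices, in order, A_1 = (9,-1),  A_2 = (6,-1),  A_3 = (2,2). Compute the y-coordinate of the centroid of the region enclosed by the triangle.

Apply the shoelace (surveyor's) formula. First the cross-terms c_i = x_i·y_{i+1} − x_{i+1}·y_i:
  -3, 14, -20  ⇒  2A = -9, A = -4.5.
Then Σ (y_i + y_{i+1})·c_i = 0, so ȳ = 0 / (6·(-4.5)) = 0.

0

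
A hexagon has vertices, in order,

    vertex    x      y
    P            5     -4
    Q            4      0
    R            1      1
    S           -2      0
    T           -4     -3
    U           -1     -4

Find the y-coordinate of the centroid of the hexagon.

Apply the surveyor's formula. First the cross-terms c_i = x_i·y_{i+1} − x_{i+1}·y_i:
  16, 4, 2, 6, 13, 24  ⇒  2A = 65, A = 32.5.
Then Σ (y_i + y_{i+1})·c_i = -359, so ȳ = -359 / (6·32.5) = -359/195.

-359/195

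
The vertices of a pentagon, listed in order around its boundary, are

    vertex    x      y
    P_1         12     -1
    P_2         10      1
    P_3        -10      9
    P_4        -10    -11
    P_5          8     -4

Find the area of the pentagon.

Apply Gauss's area formula: 2A = Σ (x_i·y_{i+1} − x_{i+1}·y_i), indices taken mod 5.
P_1→P_2: (12)(1) − (10)(-1) = 22
P_2→P_3: (10)(9) − (-10)(1) = 100
P_3→P_4: (-10)(-11) − (-10)(9) = 200
P_4→P_5: (-10)(-4) − (8)(-11) = 128
P_5→P_1: (8)(-1) − (12)(-4) = 40
Σ = 490
Area = |Σ|/2 = 245.

245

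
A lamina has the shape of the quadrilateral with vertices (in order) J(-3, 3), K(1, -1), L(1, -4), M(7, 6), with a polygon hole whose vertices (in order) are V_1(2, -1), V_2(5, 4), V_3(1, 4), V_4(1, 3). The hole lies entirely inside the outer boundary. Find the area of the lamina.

Outer boundary:
Σ = (0) + (-3) + (34) + (39) = 70
Area = |Σ|/2 = 35.
Hole:
V_1→V_2: (2)(4) − (5)(-1) = 13
V_2→V_3: (5)(4) − (1)(4) = 16
V_3→V_4: (1)(3) − (1)(4) = -1
V_4→V_1: (1)(-1) − (2)(3) = -7
Σ = 21
Area = |Σ|/2 = 10.5.
Net area = 35 − 10.5 = 24.5.

24.5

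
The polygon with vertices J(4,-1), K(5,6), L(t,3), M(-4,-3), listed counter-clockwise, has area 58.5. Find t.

Write out the shoelace sum; only the two edges meeting at L involve t:
2·Area = [(5·3 − t·6) + (t·(-3) − (-4)·3)] + 45
       = -9·t + 72 = 117
⇒ t = -5.

-5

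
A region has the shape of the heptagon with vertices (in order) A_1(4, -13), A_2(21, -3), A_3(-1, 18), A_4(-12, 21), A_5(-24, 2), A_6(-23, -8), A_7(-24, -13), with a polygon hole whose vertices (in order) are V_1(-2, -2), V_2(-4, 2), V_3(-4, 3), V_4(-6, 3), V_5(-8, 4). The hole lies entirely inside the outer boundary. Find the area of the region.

1003

Outer boundary:
Cross-terms: 261, 375, 195, 480, 238, 107, 364  ⇒  Σ = 2020
Area = |Σ|/2 = 1010.
Hole:
V_1→V_2: (-2)(2) − (-4)(-2) = -12
V_2→V_3: (-4)(3) − (-4)(2) = -4
V_3→V_4: (-4)(3) − (-6)(3) = 6
V_4→V_5: (-6)(4) − (-8)(3) = 0
V_5→V_1: (-8)(-2) − (-2)(4) = 24
Σ = 14
Area = |Σ|/2 = 7.
Net area = 1010 − 7 = 1003.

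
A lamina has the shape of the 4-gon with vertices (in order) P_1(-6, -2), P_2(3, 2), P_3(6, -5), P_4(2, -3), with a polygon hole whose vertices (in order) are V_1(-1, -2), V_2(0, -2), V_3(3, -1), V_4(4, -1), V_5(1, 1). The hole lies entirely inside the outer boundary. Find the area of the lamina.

Outer boundary:
P_1→P_2: (-6)(2) − (3)(-2) = -6
P_2→P_3: (3)(-5) − (6)(2) = -27
P_3→P_4: (6)(-3) − (2)(-5) = -8
P_4→P_1: (2)(-2) − (-6)(-3) = -22
Σ = -63
Area = |Σ|/2 = 31.5.
Hole:
Apply the shoelace (surveyor's) formula: 2A = Σ (x_i·y_{i+1} − x_{i+1}·y_i), indices taken mod 5.
Σ = (2) + (6) + (1) + (5) + (-1) = 13
Area = |Σ|/2 = 6.5.
Net area = 31.5 − 6.5 = 25.

25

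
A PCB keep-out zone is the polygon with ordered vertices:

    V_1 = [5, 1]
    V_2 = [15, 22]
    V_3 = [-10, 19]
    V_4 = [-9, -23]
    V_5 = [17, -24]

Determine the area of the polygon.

Apply Gauss's area formula: 2A = Σ (x_i·y_{i+1} − x_{i+1}·y_i), indices taken mod 5.
Cross-terms: 95, 505, 401, 607, 137  ⇒  Σ = 1745
Area = |Σ|/2 = 872.5.

872.5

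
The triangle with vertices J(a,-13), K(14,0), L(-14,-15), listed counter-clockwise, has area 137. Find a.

8

The doubled signed area Σ (x_i y_{i+1} − x_{i+1} y_i) is linear in a.
With a=0 it equals 154; the coefficient of a is 15 (from the two edges through J).
So 15·a + 154 = 2·137 = 274 ⇒ a = 8.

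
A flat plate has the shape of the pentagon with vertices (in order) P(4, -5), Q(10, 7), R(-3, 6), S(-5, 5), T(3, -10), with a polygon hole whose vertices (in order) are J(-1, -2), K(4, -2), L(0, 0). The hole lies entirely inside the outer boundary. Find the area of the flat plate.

112

Outer boundary:
Apply the shoelace formula: 2A = Σ (x_i·y_{i+1} − x_{i+1}·y_i), indices taken mod 5.
Cross-terms: 78, 81, 15, 35, 25  ⇒  Σ = 234
Area = |Σ|/2 = 117.
Hole:
Cross-terms: 10, 0, 0  ⇒  Σ = 10
Area = |Σ|/2 = 5.
Net area = 117 − 5 = 112.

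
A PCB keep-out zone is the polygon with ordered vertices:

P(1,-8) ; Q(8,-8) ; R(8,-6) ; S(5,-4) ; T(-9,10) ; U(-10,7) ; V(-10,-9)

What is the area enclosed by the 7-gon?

185

Apply Gauss's area formula: 2A = Σ (x_i·y_{i+1} − x_{i+1}·y_i), indices taken mod 7.
Cross-terms: 56, 16, -2, 14, 37, 160, 89  ⇒  Σ = 370
Area = |Σ|/2 = 185.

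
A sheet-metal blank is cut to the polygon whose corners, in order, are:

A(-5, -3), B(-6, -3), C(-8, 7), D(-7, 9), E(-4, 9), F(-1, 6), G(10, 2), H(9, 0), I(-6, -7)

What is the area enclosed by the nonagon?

Apply the shoelace formula: 2A = Σ (x_i·y_{i+1} − x_{i+1}·y_i), indices taken mod 9.
A→B: (-5)(-3) − (-6)(-3) = -3
B→C: (-6)(7) − (-8)(-3) = -66
C→D: (-8)(9) − (-7)(7) = -23
D→E: (-7)(9) − (-4)(9) = -27
E→F: (-4)(6) − (-1)(9) = -15
F→G: (-1)(2) − (10)(6) = -62
G→H: (10)(0) − (9)(2) = -18
H→I: (9)(-7) − (-6)(0) = -63
I→A: (-6)(-3) − (-5)(-7) = -17
Σ = -294
Area = |Σ|/2 = 147.

147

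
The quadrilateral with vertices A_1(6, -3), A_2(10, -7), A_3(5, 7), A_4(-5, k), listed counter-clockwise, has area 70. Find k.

Write out the shoelace sum; only the two edges meeting at A_4 involve k:
2·Area = [(5·k − (-5)·7) + ((-5)·(-3) − 6·k)] + 93
       = -1·k + 143 = 140
⇒ k = 3.

3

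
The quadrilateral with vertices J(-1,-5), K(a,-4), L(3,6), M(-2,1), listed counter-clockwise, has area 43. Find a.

The doubled signed area Σ (x_i y_{i+1} − x_{i+1} y_i) is linear in a.
With a=0 it equals 42; the coefficient of a is 11 (from the two edges through K).
So 11·a + 42 = 2·43 = 86 ⇒ a = 4.

4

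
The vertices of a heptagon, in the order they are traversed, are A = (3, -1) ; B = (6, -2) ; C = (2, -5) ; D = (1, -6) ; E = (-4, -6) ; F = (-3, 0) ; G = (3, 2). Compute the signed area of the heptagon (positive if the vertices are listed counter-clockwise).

Apply the surveyor's formula: 2A = Σ (x_i·y_{i+1} − x_{i+1}·y_i), indices taken mod 7.
Σ = (0) + (-26) + (-7) + (-30) + (-18) + (-6) + (-9) = -96
Signed area = Σ/2 = -48 (negative ⇒ clockwise traversal).

-48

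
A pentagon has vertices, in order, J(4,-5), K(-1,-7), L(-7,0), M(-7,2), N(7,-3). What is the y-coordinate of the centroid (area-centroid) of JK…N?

-37/14

Apply the shoelace formula. First the cross-terms c_i = x_i·y_{i+1} − x_{i+1}·y_i:
  -33, -49, -14, 7, -23  ⇒  2A = -112, A = -56.
Then Σ (y_i + y_{i+1})·c_i = 888, so ȳ = 888 / (6·(-56)) = -37/14.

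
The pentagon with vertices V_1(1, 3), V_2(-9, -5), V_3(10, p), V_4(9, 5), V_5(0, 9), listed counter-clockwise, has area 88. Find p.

Write out the shoelace sum; only the two edges meeting at V_3 involve p:
2·Area = [((-9)·p − 10·(-5)) + (10·5 − 9·p)] + 94
       = -18·p + 194 = 176
⇒ p = 1.

1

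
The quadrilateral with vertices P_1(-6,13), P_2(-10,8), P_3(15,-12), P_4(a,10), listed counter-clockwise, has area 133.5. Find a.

The doubled signed area Σ (x_i y_{i+1} − x_{i+1} y_i) is linear in a.
With a=0 it equals 292; the coefficient of a is 25 (from the two edges through P_4).
So 25·a + 292 = 2·133.5 = 267 ⇒ a = -1.

-1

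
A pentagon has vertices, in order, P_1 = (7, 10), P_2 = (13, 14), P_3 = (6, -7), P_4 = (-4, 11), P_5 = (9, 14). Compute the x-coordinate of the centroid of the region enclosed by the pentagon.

Apply Gauss's area formula. First the cross-terms c_i = x_i·y_{i+1} − x_{i+1}·y_i:
  -32, -175, 38, -155, -8  ⇒  2A = -332, A = -166.
Then Σ (x_i + x_{i+1})·c_i = -4792, so x̄ = -4792 / (6·(-166)) = 1198/249.

1198/249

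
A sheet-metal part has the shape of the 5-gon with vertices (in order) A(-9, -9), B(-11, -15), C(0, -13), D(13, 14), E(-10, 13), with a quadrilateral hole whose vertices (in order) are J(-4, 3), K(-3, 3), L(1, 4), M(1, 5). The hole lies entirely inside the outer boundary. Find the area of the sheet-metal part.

Outer boundary:
Apply Gauss's area formula: 2A = Σ (x_i·y_{i+1} − x_{i+1}·y_i), indices taken mod 5.
A→B: (-9)(-15) − (-11)(-9) = 36
B→C: (-11)(-13) − (0)(-15) = 143
C→D: (0)(14) − (13)(-13) = 169
D→E: (13)(13) − (-10)(14) = 309
E→A: (-10)(-9) − (-9)(13) = 207
Σ = 864
Area = |Σ|/2 = 432.
Hole:
Apply the shoelace (surveyor's) formula: 2A = Σ (x_i·y_{i+1} − x_{i+1}·y_i), indices taken mod 4.
Cross-terms: -3, -15, 1, 23  ⇒  Σ = 6
Area = |Σ|/2 = 3.
Net area = 432 − 3 = 429.

429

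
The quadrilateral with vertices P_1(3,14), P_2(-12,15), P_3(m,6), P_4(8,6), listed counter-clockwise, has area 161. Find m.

-15

The doubled signed area Σ (x_i y_{i+1} − x_{i+1} y_i) is linear in m.
With m=0 it equals 187; the coefficient of m is -9 (from the two edges through P_3).
So -9·m + 187 = 2·161 = 322 ⇒ m = -15.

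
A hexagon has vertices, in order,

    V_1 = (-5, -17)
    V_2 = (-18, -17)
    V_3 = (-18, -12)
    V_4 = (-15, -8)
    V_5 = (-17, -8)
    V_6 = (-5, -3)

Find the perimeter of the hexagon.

52

|V_1V_2| = √((-13)² + (0)²) = √169 = 13
|V_2V_3| = √((0)² + (5)²) = √25 = 5
|V_3V_4| = √((3)² + (4)²) = √25 = 5
|V_4V_5| = √((-2)² + (0)²) = √4 = 2
|V_5V_6| = √((12)² + (5)²) = √169 = 13
|V_6V_1| = √((0)² + (-14)²) = √196 = 14
Perimeter = 13 + 5 + 5 + 2 + 13 + 14 = 52.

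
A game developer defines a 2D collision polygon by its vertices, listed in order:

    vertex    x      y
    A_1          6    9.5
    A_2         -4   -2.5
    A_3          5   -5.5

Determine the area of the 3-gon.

69

Apply the surveyor's formula: 2A = Σ (x_i·y_{i+1} − x_{i+1}·y_i), indices taken mod 3.
Cross-terms: 23, 34.5, 80.5  ⇒  Σ = 138
Area = |Σ|/2 = 69.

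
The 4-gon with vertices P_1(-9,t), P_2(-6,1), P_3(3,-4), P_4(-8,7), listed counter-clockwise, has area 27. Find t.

5

Write out the shoelace sum; only the two edges meeting at P_1 involve t:
2·Area = [((-8)·t − (-9)·7) + ((-9)·1 − (-6)·t)] + 10
       = -2·t + 64 = 54
⇒ t = 5.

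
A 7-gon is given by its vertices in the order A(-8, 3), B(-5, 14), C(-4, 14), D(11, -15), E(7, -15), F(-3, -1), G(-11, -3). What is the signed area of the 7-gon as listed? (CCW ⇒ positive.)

-188

A→B: (-8)(14) − (-5)(3) = -97
B→C: (-5)(14) − (-4)(14) = -14
C→D: (-4)(-15) − (11)(14) = -94
D→E: (11)(-15) − (7)(-15) = -60
E→F: (7)(-1) − (-3)(-15) = -52
F→G: (-3)(-3) − (-11)(-1) = -2
G→A: (-11)(3) − (-8)(-3) = -57
Σ = -376
Signed area = Σ/2 = -188 (negative ⇒ clockwise traversal).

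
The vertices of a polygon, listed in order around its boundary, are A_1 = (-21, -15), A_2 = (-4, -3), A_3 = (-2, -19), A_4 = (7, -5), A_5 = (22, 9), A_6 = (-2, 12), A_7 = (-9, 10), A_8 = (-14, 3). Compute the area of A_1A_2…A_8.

572.5

Apply the surveyor's formula: 2A = Σ (x_i·y_{i+1} − x_{i+1}·y_i), indices taken mod 8.
A_1→A_2: (-21)(-3) − (-4)(-15) = 3
A_2→A_3: (-4)(-19) − (-2)(-3) = 70
A_3→A_4: (-2)(-5) − (7)(-19) = 143
A_4→A_5: (7)(9) − (22)(-5) = 173
A_5→A_6: (22)(12) − (-2)(9) = 282
A_6→A_7: (-2)(10) − (-9)(12) = 88
A_7→A_8: (-9)(3) − (-14)(10) = 113
A_8→A_1: (-14)(-15) − (-21)(3) = 273
Σ = 1145
Area = |Σ|/2 = 572.5.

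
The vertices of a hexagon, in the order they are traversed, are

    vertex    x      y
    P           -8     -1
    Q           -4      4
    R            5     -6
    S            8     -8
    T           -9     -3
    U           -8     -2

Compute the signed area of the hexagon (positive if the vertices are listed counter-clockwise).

Apply Gauss's area formula: 2A = Σ (x_i·y_{i+1} − x_{i+1}·y_i), indices taken mod 6.
Σ = (-36) + (4) + (8) + (-96) + (-6) + (-8) = -134
Signed area = Σ/2 = -67 (negative ⇒ clockwise traversal).

-67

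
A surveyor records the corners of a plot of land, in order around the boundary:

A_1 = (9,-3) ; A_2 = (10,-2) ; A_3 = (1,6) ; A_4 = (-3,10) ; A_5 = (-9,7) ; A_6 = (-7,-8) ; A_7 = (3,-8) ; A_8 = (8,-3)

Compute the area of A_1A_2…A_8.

215

Σ = (12) + (62) + (28) + (69) + (121) + (80) + (55) + (3) = 430
Area = |Σ|/2 = 215.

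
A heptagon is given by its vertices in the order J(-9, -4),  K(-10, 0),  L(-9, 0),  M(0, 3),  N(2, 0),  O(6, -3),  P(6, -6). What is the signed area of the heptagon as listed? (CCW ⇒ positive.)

Apply the surveyor's formula: 2A = Σ (x_i·y_{i+1} − x_{i+1}·y_i), indices taken mod 7.
Σ = (-40) + (0) + (-27) + (-6) + (-6) + (-18) + (-78) = -175
Signed area = Σ/2 = -87.5 (negative ⇒ clockwise traversal).

-87.5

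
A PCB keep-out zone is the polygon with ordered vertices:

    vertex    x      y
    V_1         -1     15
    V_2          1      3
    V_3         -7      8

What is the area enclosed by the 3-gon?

43

Apply Gauss's area formula: 2A = Σ (x_i·y_{i+1} − x_{i+1}·y_i), indices taken mod 3.
Σ = (-18) + (29) + (-97) = -86
Area = |Σ|/2 = 43.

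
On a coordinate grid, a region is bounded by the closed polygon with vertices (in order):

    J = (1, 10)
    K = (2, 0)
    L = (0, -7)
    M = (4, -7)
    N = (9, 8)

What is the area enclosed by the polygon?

85.5

Σ = (-20) + (-14) + (28) + (95) + (82) = 171
Area = |Σ|/2 = 85.5.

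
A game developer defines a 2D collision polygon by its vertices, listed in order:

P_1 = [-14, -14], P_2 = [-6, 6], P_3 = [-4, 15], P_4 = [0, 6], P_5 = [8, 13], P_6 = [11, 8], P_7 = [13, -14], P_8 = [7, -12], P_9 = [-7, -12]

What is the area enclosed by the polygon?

Apply the surveyor's formula: 2A = Σ (x_i·y_{i+1} − x_{i+1}·y_i), indices taken mod 9.
Σ = (-168) + (-66) + (-24) + (-48) + (-79) + (-258) + (-58) + (-168) + (-70) = -939
Area = |Σ|/2 = 469.5.

469.5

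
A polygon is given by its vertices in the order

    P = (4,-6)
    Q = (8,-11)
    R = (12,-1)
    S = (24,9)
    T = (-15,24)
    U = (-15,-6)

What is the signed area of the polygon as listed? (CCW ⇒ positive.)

Σ = (4) + (124) + (132) + (711) + (450) + (114) = 1535
Signed area = Σ/2 = 767.5 (positive ⇒ counter-clockwise traversal).

767.5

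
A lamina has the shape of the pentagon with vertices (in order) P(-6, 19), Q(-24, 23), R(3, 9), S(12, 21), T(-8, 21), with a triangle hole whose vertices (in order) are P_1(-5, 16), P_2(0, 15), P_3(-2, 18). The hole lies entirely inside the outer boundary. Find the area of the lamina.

184.5

Outer boundary:
P→Q: (-6)(23) − (-24)(19) = 318
Q→R: (-24)(9) − (3)(23) = -285
R→S: (3)(21) − (12)(9) = -45
S→T: (12)(21) − (-8)(21) = 420
T→P: (-8)(19) − (-6)(21) = -26
Σ = 382
Area = |Σ|/2 = 191.
Hole:
Apply the shoelace formula: 2A = Σ (x_i·y_{i+1} − x_{i+1}·y_i), indices taken mod 3.
P_1→P_2: (-5)(15) − (0)(16) = -75
P_2→P_3: (0)(18) − (-2)(15) = 30
P_3→P_1: (-2)(16) − (-5)(18) = 58
Σ = 13
Area = |Σ|/2 = 6.5.
Net area = 191 − 6.5 = 184.5.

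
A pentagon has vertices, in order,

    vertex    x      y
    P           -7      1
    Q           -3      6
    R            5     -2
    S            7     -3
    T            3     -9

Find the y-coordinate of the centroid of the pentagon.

-382/267

Apply Gauss's area formula. First the cross-terms c_i = x_i·y_{i+1} − x_{i+1}·y_i:
  -39, -24, -1, -54, -60  ⇒  2A = -178, A = -89.
Then Σ (y_i + y_{i+1})·c_i = 764, so ȳ = 764 / (6·(-89)) = -382/267.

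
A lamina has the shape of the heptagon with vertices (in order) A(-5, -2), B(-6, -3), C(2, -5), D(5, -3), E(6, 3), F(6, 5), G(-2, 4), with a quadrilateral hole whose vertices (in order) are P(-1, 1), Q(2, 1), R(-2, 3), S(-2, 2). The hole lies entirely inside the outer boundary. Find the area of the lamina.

Outer boundary:
A→B: (-5)(-3) − (-6)(-2) = 3
B→C: (-6)(-5) − (2)(-3) = 36
C→D: (2)(-3) − (5)(-5) = 19
D→E: (5)(3) − (6)(-3) = 33
E→F: (6)(5) − (6)(3) = 12
F→G: (6)(4) − (-2)(5) = 34
G→A: (-2)(-2) − (-5)(4) = 24
Σ = 161
Area = |Σ|/2 = 80.5.
Hole:
Apply the surveyor's formula: 2A = Σ (x_i·y_{i+1} − x_{i+1}·y_i), indices taken mod 4.
Cross-terms: -3, 8, 2, 0  ⇒  Σ = 7
Area = |Σ|/2 = 3.5.
Net area = 80.5 − 3.5 = 77.

77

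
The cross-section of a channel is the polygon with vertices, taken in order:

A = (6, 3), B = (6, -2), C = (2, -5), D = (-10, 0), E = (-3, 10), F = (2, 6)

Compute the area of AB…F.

137

Apply the shoelace formula: 2A = Σ (x_i·y_{i+1} − x_{i+1}·y_i), indices taken mod 6.
A→B: (6)(-2) − (6)(3) = -30
B→C: (6)(-5) − (2)(-2) = -26
C→D: (2)(0) − (-10)(-5) = -50
D→E: (-10)(10) − (-3)(0) = -100
E→F: (-3)(6) − (2)(10) = -38
F→A: (2)(3) − (6)(6) = -30
Σ = -274
Area = |Σ|/2 = 137.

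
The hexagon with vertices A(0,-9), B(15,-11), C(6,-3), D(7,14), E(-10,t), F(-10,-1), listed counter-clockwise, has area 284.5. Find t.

Write out the shoelace sum; only the two edges meeting at E involve t:
2·Area = [(7·t − (-10)·14) + ((-10)·(-1) − (-10)·t)] + 351
       = 17·t + 501 = 569
⇒ t = 4.

4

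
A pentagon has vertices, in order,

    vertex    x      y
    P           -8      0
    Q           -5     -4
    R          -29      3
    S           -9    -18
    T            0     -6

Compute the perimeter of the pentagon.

|PQ| = √((3)² + (-4)²) = √25 = 5
|QR| = √((-24)² + (7)²) = √625 = 25
|RS| = √((20)² + (-21)²) = √841 = 29
|ST| = √((9)² + (12)²) = √225 = 15
|TP| = √((-8)² + (6)²) = √100 = 10
Perimeter = 5 + 25 + 29 + 15 + 10 = 84.

84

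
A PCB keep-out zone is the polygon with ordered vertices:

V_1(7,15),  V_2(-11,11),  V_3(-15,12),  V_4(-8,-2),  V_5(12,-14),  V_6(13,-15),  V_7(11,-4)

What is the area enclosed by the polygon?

Apply the shoelace (surveyor's) formula: 2A = Σ (x_i·y_{i+1} − x_{i+1}·y_i), indices taken mod 7.
V_1→V_2: (7)(11) − (-11)(15) = 242
V_2→V_3: (-11)(12) − (-15)(11) = 33
V_3→V_4: (-15)(-2) − (-8)(12) = 126
V_4→V_5: (-8)(-14) − (12)(-2) = 136
V_5→V_6: (12)(-15) − (13)(-14) = 2
V_6→V_7: (13)(-4) − (11)(-15) = 113
V_7→V_1: (11)(15) − (7)(-4) = 193
Σ = 845
Area = |Σ|/2 = 422.5.

422.5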